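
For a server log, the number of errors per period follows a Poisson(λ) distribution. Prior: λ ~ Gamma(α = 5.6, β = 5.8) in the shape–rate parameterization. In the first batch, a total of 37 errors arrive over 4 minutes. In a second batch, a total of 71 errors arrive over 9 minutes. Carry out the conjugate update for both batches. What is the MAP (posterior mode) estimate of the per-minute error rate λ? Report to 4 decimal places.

5.9894

With a Gamma(shape α, rate β) prior, the Poisson likelihood is conjugate: the posterior is Gamma(α + ΣXᵢ, β + n).
After batch 1: Gamma(α+S, β+n) = Gamma(5.6+37, 5.8+4) = Gamma(42.6, 9.8).
After batch 2: Gamma(α+S, β+n) = Gamma(42.6+71, 9.8+9) = Gamma(113.6, 18.8).
Mode of Gamma(α,β) for α≥1 is (α−1)/β = 112.6/18.8 = 5.9894.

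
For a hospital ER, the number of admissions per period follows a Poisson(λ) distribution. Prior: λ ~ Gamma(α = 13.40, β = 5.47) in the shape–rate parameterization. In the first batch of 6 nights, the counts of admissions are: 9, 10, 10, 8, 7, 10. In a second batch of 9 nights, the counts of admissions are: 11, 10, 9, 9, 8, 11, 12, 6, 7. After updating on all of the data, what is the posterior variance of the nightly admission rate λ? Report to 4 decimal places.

0.3589

With a Gamma(shape α, rate β) prior, the Poisson likelihood is conjugate: the posterior is Gamma(α + ΣXᵢ, β + n).
Batch 1: sum of counts S = 54 over n = 6 nights.
After batch 1: Gamma(α+S, β+n) = Gamma(13.40+54, 5.47+6) = Gamma(67.40, 11.47).
Batch 2: sum of counts S = 83 over n = 9 nights.
After batch 2: Gamma(α+S, β+n) = Gamma(67.40+83, 11.47+9) = Gamma(150.40, 20.47).
Var = α/β² = 150.40/20.47² = 0.3589.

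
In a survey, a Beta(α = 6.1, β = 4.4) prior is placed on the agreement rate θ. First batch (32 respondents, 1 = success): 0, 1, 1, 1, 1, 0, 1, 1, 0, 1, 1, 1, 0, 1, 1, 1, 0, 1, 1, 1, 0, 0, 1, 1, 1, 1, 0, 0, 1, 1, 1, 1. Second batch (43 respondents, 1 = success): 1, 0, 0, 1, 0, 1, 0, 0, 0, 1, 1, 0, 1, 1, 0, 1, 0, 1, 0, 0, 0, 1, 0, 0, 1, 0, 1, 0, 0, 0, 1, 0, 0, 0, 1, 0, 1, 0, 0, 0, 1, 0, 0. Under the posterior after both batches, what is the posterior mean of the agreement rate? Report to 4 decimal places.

The Beta prior is conjugate to a Binomial/Bernoulli likelihood; the update adds successes to α and failures to β.
After batch 1: Beta(6.1+23, 4.4+9) = Beta(29.1, 13.4).
After batch 2: Beta(29.1+16, 13.4+27) = Beta(45.1, 40.4).
Posterior mean = α/(α+β) = 45.1/85.5 = 0.5275.

0.5275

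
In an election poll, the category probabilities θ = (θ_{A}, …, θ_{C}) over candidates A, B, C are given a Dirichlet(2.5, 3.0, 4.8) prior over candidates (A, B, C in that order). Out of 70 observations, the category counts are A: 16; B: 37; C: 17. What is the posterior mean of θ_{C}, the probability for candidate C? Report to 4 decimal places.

0.2715

The Dirichlet prior is conjugate to the Multinomial likelihood: each posterior αⱼ = prior αⱼ + observed count nⱼ.
Posterior concentration: (18.5, 40.0, 21.8), total = 80.3.
E[θ_{C}|data] = α_{C}/Σα = 21.8/80.3 = 0.2715.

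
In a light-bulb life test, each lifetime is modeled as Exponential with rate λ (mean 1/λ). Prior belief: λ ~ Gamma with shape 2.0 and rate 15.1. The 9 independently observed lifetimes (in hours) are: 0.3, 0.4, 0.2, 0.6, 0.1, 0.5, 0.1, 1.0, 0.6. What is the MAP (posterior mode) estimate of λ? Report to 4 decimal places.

With a Gamma(shape α, rate β) prior on the exponential rate λ, the posterior after n observations with total T = Σxᵢ is Gamma(α+n, β+T).
Sum of observations T = 3.8 hours; n = 9.
Posterior: Gamma(2.0+9, 15.1+3.8) = Gamma(11.0, 18.9).
Mode = (α−1)/β = 0.5291.

0.5291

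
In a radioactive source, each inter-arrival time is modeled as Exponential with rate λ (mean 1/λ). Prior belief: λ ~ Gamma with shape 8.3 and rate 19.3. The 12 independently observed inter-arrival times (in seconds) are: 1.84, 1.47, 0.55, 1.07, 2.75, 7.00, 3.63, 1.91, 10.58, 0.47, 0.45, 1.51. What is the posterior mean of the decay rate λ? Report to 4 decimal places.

With a Gamma(shape α, rate β) prior on the exponential rate λ, the posterior after n observations with total T = Σxᵢ is Gamma(α+n, β+T).
Sum of observations T = 33.23 seconds; n = 12.
Posterior: Gamma(8.3+12, 19.3+33.23) = Gamma(20.3, 52.53).
Posterior mean of λ = α/β = 20.3/52.53 = 0.3864.

0.3864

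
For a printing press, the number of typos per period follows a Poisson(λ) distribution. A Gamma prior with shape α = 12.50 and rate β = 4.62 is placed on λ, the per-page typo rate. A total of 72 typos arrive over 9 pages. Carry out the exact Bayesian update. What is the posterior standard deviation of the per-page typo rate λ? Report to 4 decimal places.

0.6749

With a Gamma(shape α, rate β) prior, the Poisson likelihood is conjugate: the posterior is Gamma(α + ΣXᵢ, β + n).
Posterior: Gamma(α+S, β+n) = Gamma(12.50+72, 4.62+9) = Gamma(84.50, 13.62).
SD = √α/β = √84.50/13.62 = 0.6749.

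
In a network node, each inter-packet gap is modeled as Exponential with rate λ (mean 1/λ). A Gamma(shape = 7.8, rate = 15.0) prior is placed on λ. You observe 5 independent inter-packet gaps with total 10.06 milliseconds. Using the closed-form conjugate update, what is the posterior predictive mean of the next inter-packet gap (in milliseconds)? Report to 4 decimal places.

With a Gamma(shape α, rate β) prior on the exponential rate λ, the posterior after n observations with total T = Σxᵢ is Gamma(α+n, β+T).
Posterior: Gamma(7.8+5, 15.0+10.06) = Gamma(12.8, 25.06).
The predictive distribution for the next observation is Lomax; its mean is β/(α−1) = 25.06/11.8 = 2.1237.

2.1237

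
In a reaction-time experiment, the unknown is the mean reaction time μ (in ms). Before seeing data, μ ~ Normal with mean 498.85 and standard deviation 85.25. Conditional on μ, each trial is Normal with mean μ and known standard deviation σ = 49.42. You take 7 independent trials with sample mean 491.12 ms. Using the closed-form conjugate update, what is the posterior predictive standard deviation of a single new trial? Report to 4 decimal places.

52.6807

For Normal data with known variance σ², a Normal(μ₀, σ₀²) prior on μ is conjugate. Posterior precision = 1/σ₀² + n/σ²; posterior mean is the precision-weighted average of μ₀ and x̄.
σ₀² = 85.25² = 7267.5625, σ² = 49.42² = 2442.3364; σ² + n·σ₀² = 2442.3364 + 7·7267.5625 = 53315.2739.
Posterior precision = 1/σ₀² + n/σ² = 1/7267.5625 + 7/2442.3364 = (σ² + n·σ₀²)/(σ₀²σ²) = 53315.2739/(7267.5625·2442.3364); posterior variance σₙ² = σ₀²σ²/(σ² + n·σ₀²) = 7267.5625·2442.3364/53315.2739 = 332.922090.
Predictive variance for one new observation = σₙ² + σ² = 7267.5625·2442.3364/53315.2739 + 2442.3364 = σ²·(σ₀² + 53315.2739)/53315.2739 = 2442.3364·60582.8364/53315.2739 = 2775.258490; SD = √(2442.3364·60582.8364/53315.2739) = 52.6807.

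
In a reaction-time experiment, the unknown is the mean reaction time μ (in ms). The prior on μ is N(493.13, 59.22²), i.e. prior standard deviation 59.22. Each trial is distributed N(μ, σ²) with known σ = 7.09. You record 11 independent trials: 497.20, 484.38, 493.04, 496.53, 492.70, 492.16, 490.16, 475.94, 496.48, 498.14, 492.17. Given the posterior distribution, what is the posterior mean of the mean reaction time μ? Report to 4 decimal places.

For Normal data with known variance σ², a Normal(μ₀, σ₀²) prior on μ is conjugate. Posterior precision = 1/σ₀² + n/σ²; posterior mean is the precision-weighted average of μ₀ and x̄.
Σxᵢ = 497.20 + 484.38 + 493.04 + 496.53 + 492.70 + 492.16 + 490.16 + 475.94 + 496.48 + 498.14 + 492.17 = 5408.9, so n·x̄ = 5408.9.
σ₀² = 59.22² = 3507.0084, σ² = 7.09² = 50.2681; σ² + n·σ₀² = 50.2681 + 11·3507.0084 = 38627.3605.
Posterior mean = (μ₀/σ₀² + n·x̄/σ²)/(1/σ₀² + n/σ²) = (σ²·μ₀ + σ₀²·n·x̄)/(σ² + n·σ₀²) = (50.2681·493.13 + 3507.0084·5408.9)/38627.3605 = 18993846.442913/38627.3605 = 491.7200.

491.7200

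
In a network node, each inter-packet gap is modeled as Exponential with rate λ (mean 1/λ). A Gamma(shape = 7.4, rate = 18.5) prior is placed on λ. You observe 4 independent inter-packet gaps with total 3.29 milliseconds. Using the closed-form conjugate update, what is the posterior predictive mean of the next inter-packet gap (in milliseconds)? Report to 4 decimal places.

2.0952

With a Gamma(shape α, rate β) prior on the exponential rate λ, the posterior after n observations with total T = Σxᵢ is Gamma(α+n, β+T).
Posterior: Gamma(7.4+4, 18.5+3.29) = Gamma(11.4, 21.79).
The predictive distribution for the next observation is Lomax; its mean is β/(α−1) = 21.79/10.4 = 2.0952.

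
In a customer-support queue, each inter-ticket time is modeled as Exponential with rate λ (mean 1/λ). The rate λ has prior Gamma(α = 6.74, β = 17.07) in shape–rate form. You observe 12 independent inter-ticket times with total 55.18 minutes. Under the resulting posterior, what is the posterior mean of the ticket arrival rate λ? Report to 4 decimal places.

0.2594

With a Gamma(shape α, rate β) prior on the exponential rate λ, the posterior after n observations with total T = Σxᵢ is Gamma(α+n, β+T).
Posterior: Gamma(6.74+12, 17.07+55.18) = Gamma(18.74, 72.25).
Posterior mean of λ = α/β = 18.74/72.25 = 0.2594.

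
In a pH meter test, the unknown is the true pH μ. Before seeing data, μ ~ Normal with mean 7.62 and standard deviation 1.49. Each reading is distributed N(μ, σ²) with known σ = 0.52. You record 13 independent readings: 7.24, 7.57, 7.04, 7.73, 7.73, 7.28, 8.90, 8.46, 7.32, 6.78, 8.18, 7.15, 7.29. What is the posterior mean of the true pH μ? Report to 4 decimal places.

7.5903

For Normal data with known variance σ², a Normal(μ₀, σ₀²) prior on μ is conjugate. Posterior precision = 1/σ₀² + n/σ²; posterior mean is the precision-weighted average of μ₀ and x̄.
Σxᵢ = 7.24 + 7.57 + 7.04 + 7.73 + 7.73 + 7.28 + 8.90 + 8.46 + 7.32 + 6.78 + 8.18 + 7.15 + 7.29 = 98.67, so n·x̄ = 98.67.
σ₀² = 1.49² = 2.2201, σ² = 0.52² = 0.2704; σ² + n·σ₀² = 0.2704 + 13·2.2201 = 29.1317.
Posterior mean = (μ₀/σ₀² + n·x̄/σ²)/(1/σ₀² + n/σ²) = (σ²·μ₀ + σ₀²·n·x̄)/(σ² + n·σ₀²) = (0.2704·7.62 + 2.2201·98.67)/29.1317 = 221.117715/29.1317 = 7.5903.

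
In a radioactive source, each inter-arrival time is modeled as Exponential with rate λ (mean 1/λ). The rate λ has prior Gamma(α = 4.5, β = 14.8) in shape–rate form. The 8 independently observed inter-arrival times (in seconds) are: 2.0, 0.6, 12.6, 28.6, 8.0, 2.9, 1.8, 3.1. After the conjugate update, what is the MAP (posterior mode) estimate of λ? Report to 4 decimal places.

With a Gamma(shape α, rate β) prior on the exponential rate λ, the posterior after n observations with total T = Σxᵢ is Gamma(α+n, β+T).
Sum of observations T = 59.6 seconds; n = 8.
Posterior: Gamma(4.5+8, 14.8+59.6) = Gamma(12.5, 74.4).
Mode = (α−1)/β = 0.1546.

0.1546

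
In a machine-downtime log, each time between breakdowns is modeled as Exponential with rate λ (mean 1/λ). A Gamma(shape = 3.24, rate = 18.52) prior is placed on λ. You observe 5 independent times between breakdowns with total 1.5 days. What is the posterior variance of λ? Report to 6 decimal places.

0.020559

With a Gamma(shape α, rate β) prior on the exponential rate λ, the posterior after n observations with total T = Σxᵢ is Gamma(α+n, β+T).
Posterior: Gamma(3.24+5, 18.52+1.5) = Gamma(8.24, 20.02).
Var = α/β² = 0.020559.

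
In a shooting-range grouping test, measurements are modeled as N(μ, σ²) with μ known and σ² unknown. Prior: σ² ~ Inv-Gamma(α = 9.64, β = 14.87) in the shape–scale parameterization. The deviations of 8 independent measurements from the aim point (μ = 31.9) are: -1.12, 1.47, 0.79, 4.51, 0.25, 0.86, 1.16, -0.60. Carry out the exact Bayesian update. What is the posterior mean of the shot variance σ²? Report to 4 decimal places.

2.2400

With known mean μ and an Inverse-Gamma(α, β) prior on σ², the Normal likelihood is conjugate: posterior is Inv-Gamma(α + n/2, β + Σ(xᵢ−μ)²/2).
Σ(xᵢ−μ)² = (-1.12)² + (1.47)² + (0.79)² + (4.51)² + (0.25)² + (0.86)² + (1.16)² + (-0.60)² = 26.8872.
Posterior: Inv-Gamma(9.64 + 8/2, 14.87 + 26.8872/2) = Inv-Gamma(13.64, 28.31360).
E[σ²|data] = β/(α−1) = 28.31360/12.64 = 2.2400.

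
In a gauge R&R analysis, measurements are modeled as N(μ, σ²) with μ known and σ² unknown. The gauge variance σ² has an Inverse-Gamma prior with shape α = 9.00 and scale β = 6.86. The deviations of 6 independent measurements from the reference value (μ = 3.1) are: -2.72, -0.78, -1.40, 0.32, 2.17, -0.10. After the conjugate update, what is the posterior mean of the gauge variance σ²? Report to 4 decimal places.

With known mean μ and an Inverse-Gamma(α, β) prior on σ², the Normal likelihood is conjugate: posterior is Inv-Gamma(α + n/2, β + Σ(xᵢ−μ)²/2).
Σ(xᵢ−μ)² = (-2.72)² + (-0.78)² + (-1.40)² + (0.32)² + (2.17)² + (-0.10)² = 14.7881.
Posterior: Inv-Gamma(9.00 + 6/2, 6.86 + 14.7881/2) = Inv-Gamma(12.00, 14.25405).
E[σ²|data] = β/(α−1) = 14.25405/11.00 = 1.2958.

1.2958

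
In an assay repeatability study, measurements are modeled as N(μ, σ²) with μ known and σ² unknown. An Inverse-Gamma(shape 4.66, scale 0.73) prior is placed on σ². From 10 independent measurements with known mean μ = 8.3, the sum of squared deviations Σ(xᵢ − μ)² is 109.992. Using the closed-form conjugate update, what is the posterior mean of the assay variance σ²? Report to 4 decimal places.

6.4349

With known mean μ and an Inverse-Gamma(α, β) prior on σ², the Normal likelihood is conjugate: posterior is Inv-Gamma(α + n/2, β + Σ(xᵢ−μ)²/2).
Posterior: Inv-Gamma(4.66 + 10/2, 0.73 + 109.992/2) = Inv-Gamma(9.66, 55.7260).
E[σ²|data] = β/(α−1) = 55.7260/8.66 = 6.4349.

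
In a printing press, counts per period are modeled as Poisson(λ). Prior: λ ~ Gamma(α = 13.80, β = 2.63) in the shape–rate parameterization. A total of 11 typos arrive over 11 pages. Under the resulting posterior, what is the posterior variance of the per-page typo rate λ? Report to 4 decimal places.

With a Gamma(shape α, rate β) prior, the Poisson likelihood is conjugate: the posterior is Gamma(α + ΣXᵢ, β + n).
Posterior: Gamma(α+S, β+n) = Gamma(13.80+11, 2.63+11) = Gamma(24.80, 13.63).
Var = α/β² = 24.80/13.63² = 0.1335.

0.1335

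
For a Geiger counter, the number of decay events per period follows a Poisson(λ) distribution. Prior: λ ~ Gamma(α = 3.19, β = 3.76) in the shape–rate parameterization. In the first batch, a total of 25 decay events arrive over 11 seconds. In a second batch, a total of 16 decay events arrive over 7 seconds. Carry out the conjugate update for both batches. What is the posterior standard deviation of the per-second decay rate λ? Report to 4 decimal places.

0.3055

With a Gamma(shape α, rate β) prior, the Poisson likelihood is conjugate: the posterior is Gamma(α + ΣXᵢ, β + n).
After batch 1: Gamma(α+S, β+n) = Gamma(3.19+25, 3.76+11) = Gamma(28.19, 14.76).
After batch 2: Gamma(α+S, β+n) = Gamma(28.19+16, 14.76+7) = Gamma(44.19, 21.76).
SD = √α/β = √44.19/21.76 = 0.3055.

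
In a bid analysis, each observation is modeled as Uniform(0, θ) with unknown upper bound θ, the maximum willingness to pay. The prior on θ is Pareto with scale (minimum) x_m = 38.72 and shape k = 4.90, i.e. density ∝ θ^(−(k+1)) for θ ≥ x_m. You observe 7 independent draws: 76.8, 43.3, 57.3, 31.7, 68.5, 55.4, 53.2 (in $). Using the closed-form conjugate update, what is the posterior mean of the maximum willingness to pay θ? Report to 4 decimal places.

A Pareto(scale x_m, shape k) prior on the upper bound θ of Uniform(0, θ) is conjugate: posterior is Pareto(max(x_m, max xᵢ), k + n).
Sample maximum = 76.8; prior scale x_m = 38.72 → posterior scale = max = 76.80.
Posterior shape = 4.90 + 7 = 11.90.
E[θ|data] = k·x_m/(k−1) = 11.90·76.80/10.90 = 83.8459.

83.8459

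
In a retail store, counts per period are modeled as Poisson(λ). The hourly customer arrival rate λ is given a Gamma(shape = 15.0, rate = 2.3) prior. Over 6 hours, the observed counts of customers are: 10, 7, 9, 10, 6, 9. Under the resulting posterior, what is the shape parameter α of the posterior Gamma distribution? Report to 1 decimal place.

With a Gamma(shape α, rate β) prior, the Poisson likelihood is conjugate: the posterior is Gamma(α + ΣXᵢ, β + n).
Sum of counts S = 51 over n = 6 hours.
Posterior: Gamma(α+S, β+n) = Gamma(15.0+51, 2.3+6) = Gamma(66.0, 8.3).
Posterior α = 66.0.

66.0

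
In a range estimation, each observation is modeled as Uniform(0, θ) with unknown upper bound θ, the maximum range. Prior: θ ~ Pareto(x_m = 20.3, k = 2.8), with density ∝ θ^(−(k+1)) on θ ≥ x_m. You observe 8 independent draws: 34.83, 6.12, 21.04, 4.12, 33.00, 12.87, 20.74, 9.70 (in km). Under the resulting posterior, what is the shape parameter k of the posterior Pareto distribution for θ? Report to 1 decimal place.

A Pareto(scale x_m, shape k) prior on the upper bound θ of Uniform(0, θ) is conjugate: posterior is Pareto(max(x_m, max xᵢ), k + n).
Sample maximum = 34.83; prior scale x_m = 20.3 → posterior scale = max = 34.83.
Posterior shape = 2.8 + 8 = 10.8.
Posterior shape k = 10.8.

10.8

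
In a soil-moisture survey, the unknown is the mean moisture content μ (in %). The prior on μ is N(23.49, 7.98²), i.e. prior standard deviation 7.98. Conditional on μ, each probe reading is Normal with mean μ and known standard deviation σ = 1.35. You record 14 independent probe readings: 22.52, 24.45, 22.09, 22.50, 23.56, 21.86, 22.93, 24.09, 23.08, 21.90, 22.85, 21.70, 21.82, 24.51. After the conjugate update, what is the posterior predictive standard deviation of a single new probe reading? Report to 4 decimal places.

1.3973

For Normal data with known variance σ², a Normal(μ₀, σ₀²) prior on μ is conjugate. Posterior precision = 1/σ₀² + n/σ²; posterior mean is the precision-weighted average of μ₀ and x̄.
σ₀² = 7.98² = 63.6804, σ² = 1.35² = 1.8225; σ² + n·σ₀² = 1.8225 + 14·63.6804 = 893.3481.
Posterior precision = 1/σ₀² + n/σ² = 1/63.6804 + 14/1.8225 = (σ² + n·σ₀²)/(σ₀²σ²) = 893.3481/(63.6804·1.8225); posterior variance σₙ² = σ₀²σ²/(σ² + n·σ₀²) = 63.6804·1.8225/893.3481 = 0.129913.
Predictive variance for one new observation = σₙ² + σ² = 63.6804·1.8225/893.3481 + 1.8225 = σ²·(σ₀² + 893.3481)/893.3481 = 1.8225·957.0285/893.3481 = 1.952413; SD = √(1.8225·957.0285/893.3481) = 1.3973.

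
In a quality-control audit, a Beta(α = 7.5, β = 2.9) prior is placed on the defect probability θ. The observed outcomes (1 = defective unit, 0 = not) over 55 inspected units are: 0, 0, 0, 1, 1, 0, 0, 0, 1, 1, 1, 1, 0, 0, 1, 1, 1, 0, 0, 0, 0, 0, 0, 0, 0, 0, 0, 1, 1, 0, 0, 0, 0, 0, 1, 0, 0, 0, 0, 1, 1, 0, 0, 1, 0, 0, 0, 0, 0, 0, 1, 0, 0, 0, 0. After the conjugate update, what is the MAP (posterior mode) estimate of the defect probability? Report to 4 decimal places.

The Beta prior is conjugate to a Binomial/Bernoulli likelihood; the update adds successes to α and failures to β.
Posterior: Beta(α+k, β+n−k) = Beta(7.5+16, 2.9+39) = Beta(23.5, 41.9).
Mode of Beta(a,b) for a,b>1 is (a−1)/(a+b−2) = 22.5/63.4 = 0.3549.

0.3549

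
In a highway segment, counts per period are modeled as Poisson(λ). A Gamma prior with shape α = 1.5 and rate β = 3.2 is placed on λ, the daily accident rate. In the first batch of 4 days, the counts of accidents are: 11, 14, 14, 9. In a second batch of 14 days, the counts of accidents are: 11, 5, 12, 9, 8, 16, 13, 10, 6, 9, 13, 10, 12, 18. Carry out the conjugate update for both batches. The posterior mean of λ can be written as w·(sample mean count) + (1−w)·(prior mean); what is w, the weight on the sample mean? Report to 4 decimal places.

With a Gamma(shape α, rate β) prior, the Poisson likelihood is conjugate: the posterior is Gamma(α + ΣXᵢ, β + n).
Total number of days: n = 4 + 14 = 18.
Posterior mean = (α₀+S)/(β₀+n) = [n/(β₀+n)]·(S/n) + [β₀/(β₀+n)]·(α₀/β₀), so only n and β₀ enter the weight.
Weight on data w = n/(β₀+n) = 18/(3.2+18) = 18/21.2 = 0.8491.

0.8491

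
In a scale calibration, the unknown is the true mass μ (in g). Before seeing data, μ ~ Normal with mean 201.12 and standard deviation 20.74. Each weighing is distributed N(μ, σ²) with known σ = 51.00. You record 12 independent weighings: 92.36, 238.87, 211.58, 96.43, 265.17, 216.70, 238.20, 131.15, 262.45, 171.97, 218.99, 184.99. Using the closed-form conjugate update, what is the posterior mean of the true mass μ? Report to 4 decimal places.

For Normal data with known variance σ², a Normal(μ₀, σ₀²) prior on μ is conjugate. Posterior precision = 1/σ₀² + n/σ²; posterior mean is the precision-weighted average of μ₀ and x̄.
Σxᵢ = 92.36 + 238.87 + 211.58 + 96.43 + 265.17 + 216.70 + 238.20 + 131.15 + 262.45 + 171.97 + 218.99 + 184.99 = 2328.86, so n·x̄ = 2328.86.
σ₀² = 20.74² = 430.1476, σ² = 51.00² = 2601; σ² + n·σ₀² = 2601 + 12·430.1476 = 7762.7712.
Posterior mean = (μ₀/σ₀² + n·x̄/σ²)/(1/σ₀² + n/σ²) = (σ²·μ₀ + σ₀²·n·x̄)/(σ² + n·σ₀²) = (2601·201.12 + 430.1476·2328.86)/7762.7712 = 1524866.659736/7762.7712 = 196.4333.

196.4333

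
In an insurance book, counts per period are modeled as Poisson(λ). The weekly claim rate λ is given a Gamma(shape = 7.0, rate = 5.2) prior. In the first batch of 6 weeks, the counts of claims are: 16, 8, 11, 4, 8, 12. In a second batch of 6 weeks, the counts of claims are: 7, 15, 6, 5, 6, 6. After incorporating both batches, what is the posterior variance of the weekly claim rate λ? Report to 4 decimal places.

0.3752

With a Gamma(shape α, rate β) prior, the Poisson likelihood is conjugate: the posterior is Gamma(α + ΣXᵢ, β + n).
Batch 1: sum of counts S = 59 over n = 6 weeks.
After batch 1: Gamma(α+S, β+n) = Gamma(7.0+59, 5.2+6) = Gamma(66.0, 11.2).
Batch 2: sum of counts S = 45 over n = 6 weeks.
After batch 2: Gamma(α+S, β+n) = Gamma(66.0+45, 11.2+6) = Gamma(111.0, 17.2).
Var = α/β² = 111.0/17.2² = 0.3752.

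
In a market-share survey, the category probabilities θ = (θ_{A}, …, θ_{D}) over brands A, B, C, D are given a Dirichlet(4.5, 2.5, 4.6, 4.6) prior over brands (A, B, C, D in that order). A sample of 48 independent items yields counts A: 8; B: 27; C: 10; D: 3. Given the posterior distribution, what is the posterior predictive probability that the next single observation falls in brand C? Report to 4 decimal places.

0.2274

The Dirichlet prior is conjugate to the Multinomial likelihood: each posterior αⱼ = prior αⱼ + observed count nⱼ.
Posterior concentration: (12.5, 29.5, 14.6, 7.6), total = 64.2.
P(next = C | data) = α_{C}/Σα = 0.2274.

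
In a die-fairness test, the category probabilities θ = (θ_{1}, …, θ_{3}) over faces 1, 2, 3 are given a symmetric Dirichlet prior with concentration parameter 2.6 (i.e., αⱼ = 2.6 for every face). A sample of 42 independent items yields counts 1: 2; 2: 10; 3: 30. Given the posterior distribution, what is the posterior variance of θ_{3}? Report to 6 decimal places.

The Dirichlet prior is conjugate to the Multinomial likelihood: each posterior αⱼ = prior αⱼ + observed count nⱼ.
Posterior concentration: (4.6, 12.6, 32.6), total = 49.8.
Var[θ_j] = α_j(Σα−α_j)/((Σα)²(Σα+1)) = 32.6·17.2/(49.8²·50.8) = 0.004451.

0.004451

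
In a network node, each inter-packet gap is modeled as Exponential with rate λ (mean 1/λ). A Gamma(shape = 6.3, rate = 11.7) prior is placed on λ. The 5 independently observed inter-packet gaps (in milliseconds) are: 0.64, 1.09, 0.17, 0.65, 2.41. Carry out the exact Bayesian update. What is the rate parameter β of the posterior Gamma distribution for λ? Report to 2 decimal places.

With a Gamma(shape α, rate β) prior on the exponential rate λ, the posterior after n observations with total T = Σxᵢ is Gamma(α+n, β+T).
Sum of observations T = 4.96 milliseconds; n = 5.
Posterior: Gamma(6.3+5, 11.7+4.96) = Gamma(11.3, 16.66).
Posterior β = 16.66.

16.66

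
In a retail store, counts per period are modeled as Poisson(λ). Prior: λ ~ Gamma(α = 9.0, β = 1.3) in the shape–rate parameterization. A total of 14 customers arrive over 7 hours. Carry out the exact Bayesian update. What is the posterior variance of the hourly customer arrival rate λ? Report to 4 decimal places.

0.3339

With a Gamma(shape α, rate β) prior, the Poisson likelihood is conjugate: the posterior is Gamma(α + ΣXᵢ, β + n).
Posterior: Gamma(α+S, β+n) = Gamma(9.0+14, 1.3+7) = Gamma(23.0, 8.3).
Var = α/β² = 23.0/8.3² = 0.3339.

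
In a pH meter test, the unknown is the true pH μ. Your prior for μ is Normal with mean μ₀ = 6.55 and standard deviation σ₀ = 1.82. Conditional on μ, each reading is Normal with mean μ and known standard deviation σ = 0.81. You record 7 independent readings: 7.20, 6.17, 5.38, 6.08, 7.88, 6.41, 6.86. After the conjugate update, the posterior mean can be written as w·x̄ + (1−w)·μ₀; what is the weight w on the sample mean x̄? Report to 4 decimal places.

0.9725

For Normal data with known variance σ², a Normal(μ₀, σ₀²) prior on μ is conjugate. Posterior precision = 1/σ₀² + n/σ²; posterior mean is the precision-weighted average of μ₀ and x̄.
σ₀² = 1.82² = 3.3124, σ² = 0.81² = 0.6561. Prior precision 1/σ₀² = 1/3.3124; data precision n/σ² = 7/0.6561.
w = (n/σ²)/(1/σ₀² + n/σ²) = n·σ₀²/(σ² + n·σ₀²) = 7·3.3124/(0.6561 + 7·3.3124) = 23.1868/23.8429 = 0.9725.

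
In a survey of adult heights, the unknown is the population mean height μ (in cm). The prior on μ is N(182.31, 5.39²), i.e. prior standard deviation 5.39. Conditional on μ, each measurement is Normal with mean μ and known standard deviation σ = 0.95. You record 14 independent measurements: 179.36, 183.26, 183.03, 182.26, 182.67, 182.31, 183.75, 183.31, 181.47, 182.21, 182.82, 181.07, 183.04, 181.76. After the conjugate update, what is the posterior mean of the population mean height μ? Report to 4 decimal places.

For Normal data with known variance σ², a Normal(μ₀, σ₀²) prior on μ is conjugate. Posterior precision = 1/σ₀² + n/σ²; posterior mean is the precision-weighted average of μ₀ and x̄.
Σxᵢ = 179.36 + 183.26 + 183.03 + 182.26 + 182.67 + 182.31 + 183.75 + 183.31 + 181.47 + 182.21 + 182.82 + 181.07 + 183.04 + 181.76 = 2552.32, so n·x̄ = 2552.32.
σ₀² = 5.39² = 29.0521, σ² = 0.95² = 0.9025; σ² + n·σ₀² = 0.9025 + 14·29.0521 = 407.6319.
Posterior mean = (μ₀/σ₀² + n·x̄/σ²)/(1/σ₀² + n/σ²) = (σ²·μ₀ + σ₀²·n·x̄)/(σ² + n·σ₀²) = (0.9025·182.31 + 29.0521·2552.32)/407.6319 = 74314.790647/407.6319 = 182.3086.

182.3086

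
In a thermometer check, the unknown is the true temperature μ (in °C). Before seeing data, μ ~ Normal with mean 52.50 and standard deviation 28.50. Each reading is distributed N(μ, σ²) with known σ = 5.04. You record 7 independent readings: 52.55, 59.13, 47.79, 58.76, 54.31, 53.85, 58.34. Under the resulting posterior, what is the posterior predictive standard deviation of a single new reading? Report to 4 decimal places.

For Normal data with known variance σ², a Normal(μ₀, σ₀²) prior on μ is conjugate. Posterior precision = 1/σ₀² + n/σ²; posterior mean is the precision-weighted average of μ₀ and x̄.
σ₀² = 28.50² = 812.25, σ² = 5.04² = 25.4016; σ² + n·σ₀² = 25.4016 + 7·812.25 = 5711.1516.
Posterior precision = 1/σ₀² + n/σ² = 1/812.25 + 7/25.4016 = (σ² + n·σ₀²)/(σ₀²σ²) = 5711.1516/(812.25·25.4016); posterior variance σₙ² = σ₀²σ²/(σ² + n·σ₀²) = 812.25·25.4016/5711.1516 = 3.612660.
Predictive variance for one new observation = σₙ² + σ² = 812.25·25.4016/5711.1516 + 25.4016 = σ²·(σ₀² + 5711.1516)/5711.1516 = 25.4016·6523.4016/5711.1516 = 29.014260; SD = √(25.4016·6523.4016/5711.1516) = 5.3865.

5.3865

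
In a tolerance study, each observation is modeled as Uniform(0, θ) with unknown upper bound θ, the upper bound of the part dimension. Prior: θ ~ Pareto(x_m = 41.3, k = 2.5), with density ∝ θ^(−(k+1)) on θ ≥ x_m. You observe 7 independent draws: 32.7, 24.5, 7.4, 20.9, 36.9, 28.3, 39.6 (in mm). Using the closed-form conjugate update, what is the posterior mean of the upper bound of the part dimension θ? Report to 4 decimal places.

A Pareto(scale x_m, shape k) prior on the upper bound θ of Uniform(0, θ) is conjugate: posterior is Pareto(max(x_m, max xᵢ), k + n).
Sample maximum = 39.6; prior scale x_m = 41.3 → posterior scale = max = 41.3.
Posterior shape = 2.5 + 7 = 9.5.
E[θ|data] = k·x_m/(k−1) = 9.5·41.3/8.5 = 46.1588.

46.1588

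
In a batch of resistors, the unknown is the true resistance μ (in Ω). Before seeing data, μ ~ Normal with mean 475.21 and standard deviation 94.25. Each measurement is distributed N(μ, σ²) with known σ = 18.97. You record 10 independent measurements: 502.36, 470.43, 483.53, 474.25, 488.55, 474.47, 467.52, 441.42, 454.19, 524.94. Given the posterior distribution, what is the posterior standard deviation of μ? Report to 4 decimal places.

5.9867

For Normal data with known variance σ², a Normal(μ₀, σ₀²) prior on μ is conjugate. Posterior precision = 1/σ₀² + n/σ²; posterior mean is the precision-weighted average of μ₀ and x̄.
σ₀² = 94.25² = 8883.0625, σ² = 18.97² = 359.8609; σ² + n·σ₀² = 359.8609 + 10·8883.0625 = 89190.4859.
Posterior precision = 1/σ₀² + n/σ² = 1/8883.0625 + 10/359.8609 = (σ² + n·σ₀²)/(σ₀²σ²) = 89190.4859/(8883.0625·359.8609); posterior variance σₙ² = σ₀²σ²/(σ² + n·σ₀²) = 8883.0625·359.8609/89190.4859 = 35.840895.
Posterior SD = √σₙ² = √(8883.0625·359.8609/89190.4859) = 5.9867.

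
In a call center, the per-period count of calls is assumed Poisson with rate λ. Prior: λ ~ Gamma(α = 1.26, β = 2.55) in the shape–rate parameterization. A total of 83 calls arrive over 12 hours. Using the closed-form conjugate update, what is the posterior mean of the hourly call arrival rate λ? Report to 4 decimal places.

With a Gamma(shape α, rate β) prior, the Poisson likelihood is conjugate: the posterior is Gamma(α + ΣXᵢ, β + n).
Posterior: Gamma(α+S, β+n) = Gamma(1.26+83, 2.55+12) = Gamma(84.26, 14.55).
Posterior mean = α/β = 84.26/14.55 = 5.7911.

5.7911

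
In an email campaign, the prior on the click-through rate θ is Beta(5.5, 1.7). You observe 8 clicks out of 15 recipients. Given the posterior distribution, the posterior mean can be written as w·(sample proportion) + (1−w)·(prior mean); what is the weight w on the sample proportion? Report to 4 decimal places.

0.6757

The Beta prior is conjugate to a Binomial/Bernoulli likelihood; the update adds successes to α and failures to β.
Posterior mean = (α₀+k)/(α₀+β₀+n) = [n/(α₀+β₀+n)]·(k/n) + [(α₀+β₀)/(α₀+β₀+n)]·α₀/(α₀+β₀), so only n and the prior enter the weight.
The weight on the data is w = n/(α₀+β₀+n) = 15/(5.5+1.7+15) = 15/22.2 = 0.6757.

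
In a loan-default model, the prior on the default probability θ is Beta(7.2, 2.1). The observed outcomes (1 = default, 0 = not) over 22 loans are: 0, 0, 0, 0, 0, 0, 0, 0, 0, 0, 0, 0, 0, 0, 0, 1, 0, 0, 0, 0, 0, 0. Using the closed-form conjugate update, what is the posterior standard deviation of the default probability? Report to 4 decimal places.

The Beta prior is conjugate to a Binomial/Bernoulli likelihood; the update adds successes to α and failures to β.
Posterior: Beta(α+k, β+n−k) = Beta(7.2+1, 2.1+21) = Beta(8.2, 23.1).
Var = αβ/((α+β)²(α+β+1)) = 8.2·23.1/(31.3²·32.3) = 0.00598597; SD = √0.00598597 = 0.0774.

0.0774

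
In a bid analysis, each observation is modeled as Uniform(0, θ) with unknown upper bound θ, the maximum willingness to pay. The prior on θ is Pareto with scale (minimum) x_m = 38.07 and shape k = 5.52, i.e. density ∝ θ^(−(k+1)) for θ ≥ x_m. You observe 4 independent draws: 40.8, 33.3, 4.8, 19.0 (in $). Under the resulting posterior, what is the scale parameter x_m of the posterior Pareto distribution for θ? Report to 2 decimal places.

A Pareto(scale x_m, shape k) prior on the upper bound θ of Uniform(0, θ) is conjugate: posterior is Pareto(max(x_m, max xᵢ), k + n).
Sample maximum = 40.8; prior scale x_m = 38.07 → posterior scale = max = 40.80.
Posterior shape = 5.52 + 4 = 9.52.
Posterior scale x_m = 40.80.

40.80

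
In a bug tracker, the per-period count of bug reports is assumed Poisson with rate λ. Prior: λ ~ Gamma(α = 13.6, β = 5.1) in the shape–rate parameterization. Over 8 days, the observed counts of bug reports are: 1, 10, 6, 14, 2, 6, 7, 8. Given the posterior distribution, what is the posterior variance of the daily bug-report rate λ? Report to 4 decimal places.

0.3939

With a Gamma(shape α, rate β) prior, the Poisson likelihood is conjugate: the posterior is Gamma(α + ΣXᵢ, β + n).
Sum of counts S = 54 over n = 8 days.
Posterior: Gamma(α+S, β+n) = Gamma(13.6+54, 5.1+8) = Gamma(67.6, 13.1).
Var = α/β² = 67.6/13.1² = 0.3939.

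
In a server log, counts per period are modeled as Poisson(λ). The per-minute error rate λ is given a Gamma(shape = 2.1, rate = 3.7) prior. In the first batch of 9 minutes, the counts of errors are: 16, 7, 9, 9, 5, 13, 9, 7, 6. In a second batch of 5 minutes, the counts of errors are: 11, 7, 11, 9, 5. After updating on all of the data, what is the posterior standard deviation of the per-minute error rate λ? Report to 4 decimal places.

With a Gamma(shape α, rate β) prior, the Poisson likelihood is conjugate: the posterior is Gamma(α + ΣXᵢ, β + n).
Batch 1: sum of counts S = 81 over n = 9 minutes.
After batch 1: Gamma(α+S, β+n) = Gamma(2.1+81, 3.7+9) = Gamma(83.1, 12.7).
Batch 2: sum of counts S = 43 over n = 5 minutes.
After batch 2: Gamma(α+S, β+n) = Gamma(83.1+43, 12.7+5) = Gamma(126.1, 17.7).
SD = √α/β = √126.1/17.7 = 0.6344.

0.6344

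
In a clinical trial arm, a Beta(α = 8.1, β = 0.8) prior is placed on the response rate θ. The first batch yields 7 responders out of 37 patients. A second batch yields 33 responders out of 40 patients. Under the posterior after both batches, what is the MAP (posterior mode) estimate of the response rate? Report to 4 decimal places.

The Beta prior is conjugate to a Binomial/Bernoulli likelihood; the update adds successes to α and failures to β.
After batch 1: Beta(8.1+7, 0.8+30) = Beta(15.1, 30.8).
After batch 2: Beta(15.1+33, 30.8+7) = Beta(48.1, 37.8).
Mode of Beta(a,b) for a,b>1 is (a−1)/(a+b−2) = 47.1/83.9 = 0.5614.

0.5614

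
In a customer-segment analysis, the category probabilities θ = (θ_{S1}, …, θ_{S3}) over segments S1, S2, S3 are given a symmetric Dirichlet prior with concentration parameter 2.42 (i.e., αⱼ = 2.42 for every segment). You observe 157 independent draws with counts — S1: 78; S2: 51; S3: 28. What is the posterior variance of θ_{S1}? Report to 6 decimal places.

0.001512

The Dirichlet prior is conjugate to the Multinomial likelihood: each posterior αⱼ = prior αⱼ + observed count nⱼ.
Posterior concentration: (80.42, 53.42, 30.42), total = 164.26.
Var[θ_j] = α_j(Σα−α_j)/((Σα)²(Σα+1)) = 80.42·83.84/(164.26²·165.26) = 0.001512.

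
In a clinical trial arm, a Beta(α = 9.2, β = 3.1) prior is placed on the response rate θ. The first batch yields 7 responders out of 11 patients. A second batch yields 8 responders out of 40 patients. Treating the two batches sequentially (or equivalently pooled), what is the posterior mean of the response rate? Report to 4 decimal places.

The Beta prior is conjugate to a Binomial/Bernoulli likelihood; the update adds successes to α and failures to β.
After batch 1: Beta(9.2+7, 3.1+4) = Beta(16.2, 7.1).
After batch 2: Beta(16.2+8, 7.1+32) = Beta(24.2, 39.1).
Posterior mean = α/(α+β) = 24.2/63.3 = 0.3823.

0.3823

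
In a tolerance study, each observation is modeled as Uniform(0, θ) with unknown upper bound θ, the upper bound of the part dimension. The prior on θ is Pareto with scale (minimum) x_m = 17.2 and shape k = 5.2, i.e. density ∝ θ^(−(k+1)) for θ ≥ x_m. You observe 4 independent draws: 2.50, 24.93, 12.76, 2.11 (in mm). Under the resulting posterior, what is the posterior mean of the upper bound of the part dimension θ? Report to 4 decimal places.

27.9702

A Pareto(scale x_m, shape k) prior on the upper bound θ of Uniform(0, θ) is conjugate: posterior is Pareto(max(x_m, max xᵢ), k + n).
Sample maximum = 24.93; prior scale x_m = 17.2 → posterior scale = max = 24.93.
Posterior shape = 5.2 + 4 = 9.2.
E[θ|data] = k·x_m/(k−1) = 9.2·24.93/8.2 = 27.9702.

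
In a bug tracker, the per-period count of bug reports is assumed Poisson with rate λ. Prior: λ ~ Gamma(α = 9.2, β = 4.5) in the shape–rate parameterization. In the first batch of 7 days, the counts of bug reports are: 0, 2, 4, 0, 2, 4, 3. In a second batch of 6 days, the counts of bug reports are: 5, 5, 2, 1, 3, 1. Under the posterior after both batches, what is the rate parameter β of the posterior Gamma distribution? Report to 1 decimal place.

With a Gamma(shape α, rate β) prior, the Poisson likelihood is conjugate: the posterior is Gamma(α + ΣXᵢ, β + n).
Batch 1: sum of counts S = 15 over n = 7 days.
After batch 1: Gamma(α+S, β+n) = Gamma(9.2+15, 4.5+7) = Gamma(24.2, 11.5).
Batch 2: sum of counts S = 17 over n = 6 days.
After batch 2: Gamma(α+S, β+n) = Gamma(24.2+17, 11.5+6) = Gamma(41.2, 17.5).
Posterior β = 17.5.

17.5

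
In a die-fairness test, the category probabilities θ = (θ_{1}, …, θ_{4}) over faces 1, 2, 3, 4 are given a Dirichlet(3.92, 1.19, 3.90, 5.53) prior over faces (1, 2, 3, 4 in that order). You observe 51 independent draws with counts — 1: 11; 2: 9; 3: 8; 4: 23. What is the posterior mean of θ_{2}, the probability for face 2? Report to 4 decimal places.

The Dirichlet prior is conjugate to the Multinomial likelihood: each posterior αⱼ = prior αⱼ + observed count nⱼ.
Posterior concentration: (14.92, 10.19, 11.90, 28.53), total = 65.54.
E[θ_{2}|data] = α_{2}/Σα = 10.19/65.54 = 0.1555.

0.1555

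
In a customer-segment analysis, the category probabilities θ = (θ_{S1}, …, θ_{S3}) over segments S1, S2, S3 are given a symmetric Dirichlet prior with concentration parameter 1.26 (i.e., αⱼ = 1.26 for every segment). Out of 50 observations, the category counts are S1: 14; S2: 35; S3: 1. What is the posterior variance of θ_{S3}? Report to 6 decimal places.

0.000735

The Dirichlet prior is conjugate to the Multinomial likelihood: each posterior αⱼ = prior αⱼ + observed count nⱼ.
Posterior concentration: (15.26, 36.26, 2.26), total = 53.78.
Var[θ_j] = α_j(Σα−α_j)/((Σα)²(Σα+1)) = 2.26·51.52/(53.78²·54.78) = 0.000735.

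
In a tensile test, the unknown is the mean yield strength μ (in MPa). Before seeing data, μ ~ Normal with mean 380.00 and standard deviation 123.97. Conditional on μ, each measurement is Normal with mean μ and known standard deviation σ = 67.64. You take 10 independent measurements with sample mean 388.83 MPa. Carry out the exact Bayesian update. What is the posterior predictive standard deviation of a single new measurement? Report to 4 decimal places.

70.8481

For Normal data with known variance σ², a Normal(μ₀, σ₀²) prior on μ is conjugate. Posterior precision = 1/σ₀² + n/σ²; posterior mean is the precision-weighted average of μ₀ and x̄.
σ₀² = 123.97² = 15368.5609, σ² = 67.64² = 4575.1696; σ² + n·σ₀² = 4575.1696 + 10·15368.5609 = 158260.7786.
Posterior precision = 1/σ₀² + n/σ² = 1/15368.5609 + 10/4575.1696 = (σ² + n·σ₀²)/(σ₀²σ²) = 158260.7786/(15368.5609·4575.1696); posterior variance σₙ² = σ₀²σ²/(σ² + n·σ₀²) = 15368.5609·4575.1696/158260.7786 = 444.290577.
Predictive variance for one new observation = σₙ² + σ² = 15368.5609·4575.1696/158260.7786 + 4575.1696 = σ²·(σ₀² + 158260.7786)/158260.7786 = 4575.1696·173629.3395/158260.7786 = 5019.460177; SD = √(4575.1696·173629.3395/158260.7786) = 70.8481.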